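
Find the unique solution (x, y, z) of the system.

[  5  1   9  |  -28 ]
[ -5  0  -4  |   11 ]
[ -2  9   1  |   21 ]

Forward elimination on [A|b]:
R2 <- R2 - (-1)*R1:  [   0    1    5  -17 ]
R3 <- R3 - (-2/5)*R1:  [    0  47/5  23/5  49/5 ]
R3 <- R3 - (47/5)*R2:  [      0       0  -212/5   848/5 ]
Row echelon form:
[ 5  1       9  |    -28 ]
[ 0  1       5  |    -17 ]
[ 0  0  -212/5  |  848/5 ]
Back-substitution:
z = (848/5) / (-212/5) = -4
y = (-17 - (5)*(-4)) / 1 = 3
x = (-28 - (1)*(3) - (9)*(-4)) / 5 = 1

(1, 3, -4)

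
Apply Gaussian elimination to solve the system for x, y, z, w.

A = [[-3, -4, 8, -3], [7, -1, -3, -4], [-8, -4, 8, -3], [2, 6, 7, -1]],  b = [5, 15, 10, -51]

(-1, -5, -3, -2)

Forward elimination on [A|b]:
R2 <- R2 - (-7/3)*R1:  [     0  -31/3   47/3    -11   80/3 ]
R3 <- R3 - (8/3)*R1:  [     0   20/3  -40/3      5  -10/3 ]
R4 <- R4 - (-2/3)*R1:  [      0    10/3    37/3      -3  -143/3 ]
R3 <- R3 - (-20/31)*R2:  [       0        0  -100/31   -65/31   430/31 ]
R4 <- R4 - (-10/31)*R2:  [        0         0    539/31   -203/31  -1211/31 ]
R4 <- R4 - (-539/100)*R3:  [       0        0        0  -357/20   357/10 ]
Row echelon form:
[ -3     -4        8       -3  |       5 ]
[  0  -31/3     47/3      -11  |    80/3 ]
[  0      0  -100/31   -65/31  |  430/31 ]
[  0      0        0  -357/20  |  357/10 ]
Back-substitution:
w = (357/10) / (-357/20) = -2
z = (430/31 - (-65/31)*(-2)) / (-100/31) = -3
y = (80/3 - (47/3)*(-3) - (-11)*(-2)) / (-31/3) = -5
x = (5 - (-4)*(-5) - (8)*(-3) - (-3)*(-2)) / -3 = -1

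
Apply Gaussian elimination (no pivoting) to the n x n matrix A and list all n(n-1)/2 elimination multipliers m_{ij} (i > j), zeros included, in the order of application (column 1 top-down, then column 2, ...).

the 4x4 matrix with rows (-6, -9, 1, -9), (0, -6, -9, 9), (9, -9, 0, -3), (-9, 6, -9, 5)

multipliers: 0, -3/2, 3/2, 15/4, -13/4, -53/47

Forward elimination:
R2: entry in column 1 is already 0 -> m_{21} = 0 (no row operation needed)
R3 <- R3 - (-3/2)*R1:  [     0  -45/2    3/2  -33/2 ]
R4 <- R4 - (3/2)*R1:  [     0   39/2  -21/2   37/2 ]
R3 <- R3 - (15/4)*R2:  [      0       0   141/4  -201/4 ]
R4 <- R4 - (-13/4)*R2:  [      0       0  -159/4   191/4 ]
R4 <- R4 - (-53/47)*R3:  [       0        0        0  -419/47 ]
Multipliers (in order of application): m_{21} = 0, m_{31} = -3/2, m_{41} = 3/2, m_{32} = 15/4, m_{42} = -13/4, m_{43} = -53/47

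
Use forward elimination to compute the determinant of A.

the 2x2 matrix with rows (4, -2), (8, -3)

det(A) = 4

Forward elimination:
R2 <- R2 - (2)*R1:  [ 0  1 ]
Upper-triangular form:
[ 4  -2 ]
[ 0   1 ]
det(A) = (-1)^0 * (4) * (1) = 4  (0 row swaps -> sign +1)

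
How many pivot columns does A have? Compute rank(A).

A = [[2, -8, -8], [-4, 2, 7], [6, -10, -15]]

Row reduction:
R2 <- R2 - (-2)*R1:  [   0  -14   -9 ]
R3 <- R3 - (3)*R1:  [  0  14   9 ]
R3 <- R3 - (-1)*R2:  [ 0  0  0 ]
Row echelon form:
[ 2   -8  -8 ]
[ 0  -14  -9 ]
[ 0    0   0 ]
Nonzero rows / pivot columns: 2

rank(A) = 2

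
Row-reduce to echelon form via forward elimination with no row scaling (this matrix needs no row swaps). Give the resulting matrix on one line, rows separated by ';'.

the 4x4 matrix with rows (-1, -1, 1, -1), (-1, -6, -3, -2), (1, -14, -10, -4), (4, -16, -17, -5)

Forward elimination:
R2 <- R2 - (1)*R1:  [  0  -5  -4  -1 ]
R3 <- R3 - (-1)*R1:  [   0  -15   -9   -5 ]
R4 <- R4 - (-4)*R1:  [   0  -20  -13   -9 ]
R3 <- R3 - (3)*R2:  [  0   0   3  -2 ]
R4 <- R4 - (4)*R2:  [  0   0   3  -5 ]
R4 <- R4 - (1)*R3:  [  0   0   0  -3 ]
Row echelon form:
[ -1  -1   1  -1 ]
[  0  -5  -4  -1 ]
[  0   0   3  -2 ]
[  0   0   0  -3 ]

REF = [-1 -1 1 -1; 0 -5 -4 -1; 0 0 3 -2; 0 0 0 -3]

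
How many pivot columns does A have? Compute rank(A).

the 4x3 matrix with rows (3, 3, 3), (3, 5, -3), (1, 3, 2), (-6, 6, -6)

Row reduction:
R2 <- R2 - (1)*R1:  [  0   2  -6 ]
R3 <- R3 - (1/3)*R1:  [ 0  2  1 ]
R4 <- R4 - (-2)*R1:  [  0  12   0 ]
R3 <- R3 - (1)*R2:  [ 0  0  7 ]
R4 <- R4 - (6)*R2:  [  0   0  36 ]
R4 <- R4 - (36/7)*R3:  [ 0  0  0 ]
Row echelon form:
[ 3  3   3 ]
[ 0  2  -6 ]
[ 0  0   7 ]
[ 0  0   0 ]
Nonzero rows / pivot columns: 3

rank(A) = 3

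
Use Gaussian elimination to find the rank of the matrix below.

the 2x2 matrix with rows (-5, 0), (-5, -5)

rank(A) = 2

Row reduction:
R2 <- R2 - (1)*R1:  [  0  -5 ]
Row echelon form:
[ -5   0 ]
[  0  -5 ]
Nonzero rows / pivot columns: 2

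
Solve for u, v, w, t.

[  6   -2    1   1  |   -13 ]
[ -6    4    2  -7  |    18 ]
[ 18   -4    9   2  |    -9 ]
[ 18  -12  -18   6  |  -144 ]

(-3, 1, 5, 2)

Forward elimination on [A|b]:
R2 <- R2 - (-1)*R1:  [  0   2   3  -6   5 ]
R3 <- R3 - (3)*R1:  [  0   2   6  -1  30 ]
R4 <- R4 - (3)*R1:  [    0    -6   -21     3  -105 ]
R3 <- R3 - (1)*R2:  [  0   0   3   5  25 ]
R4 <- R4 - (-3)*R2:  [   0    0  -12  -15  -90 ]
R4 <- R4 - (-4)*R3:  [  0   0   0   5  10 ]
Row echelon form:
[ 6  -2  1   1  |  -13 ]
[ 0   2  3  -6  |    5 ]
[ 0   0  3   5  |   25 ]
[ 0   0  0   5  |   10 ]
Back-substitution:
t = (10) / 5 = 2
w = (25 - (5)*(2)) / 3 = 5
v = (5 - (3)*(5) - (-6)*(2)) / 2 = 1
u = (-13 - (-2)*(1) - (1)*(5) - (1)*(2)) / 6 = -3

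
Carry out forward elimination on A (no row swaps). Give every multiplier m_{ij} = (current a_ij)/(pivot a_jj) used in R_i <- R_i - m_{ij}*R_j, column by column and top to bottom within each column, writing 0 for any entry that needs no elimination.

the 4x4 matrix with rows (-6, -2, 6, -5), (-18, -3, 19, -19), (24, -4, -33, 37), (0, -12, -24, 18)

multipliers: 3, -4, 0, -4, -4, 4

Forward elimination:
R2 <- R2 - (3)*R1:  [  0   3   1  -4 ]
R3 <- R3 - (-4)*R1:  [   0  -12   -9   17 ]
R4: entry in column 1 is already 0 -> m_{41} = 0 (no row operation needed)
R3 <- R3 - (-4)*R2:  [  0   0  -5   1 ]
R4 <- R4 - (-4)*R2:  [   0    0  -20    2 ]
R4 <- R4 - (4)*R3:  [  0   0   0  -2 ]
Multipliers (in order of application): m_{21} = 3, m_{31} = -4, m_{41} = 0, m_{32} = -4, m_{42} = -4, m_{43} = 4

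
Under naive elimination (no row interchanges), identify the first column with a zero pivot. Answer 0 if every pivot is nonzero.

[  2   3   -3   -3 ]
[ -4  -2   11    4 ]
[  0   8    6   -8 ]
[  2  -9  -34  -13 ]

Naive forward elimination:
R2 <- R2 - (-2)*R1:  [  0   4   5  -2 ]
R4 <- R4 - (1)*R1:  [   0  -12  -31  -10 ]
R3 <- R3 - (2)*R2:  [  0   0  -4  -4 ]
R4 <- R4 - (-3)*R2:  [   0    0  -16  -16 ]
R4 <- R4 - (4)*R3:  [ 0  0  0  0 ]
Matrix at this point:
[ 2  3  -3  -3 ]
[ 0  4   5  -2 ]
[ 0  0  -4  -4 ]
[ 0  0   0   0 ]
Pivot entry (4,4) in the last row is zero and there are no rows below to swap with -> zero pivot in column 4 (A is singular).

first zero-pivot column = 4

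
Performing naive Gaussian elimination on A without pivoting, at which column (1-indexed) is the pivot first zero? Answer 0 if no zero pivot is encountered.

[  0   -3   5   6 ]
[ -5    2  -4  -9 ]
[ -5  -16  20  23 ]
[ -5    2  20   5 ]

first zero-pivot column = 1

Naive forward elimination:
Pivot entry (1,1) is zero but row 2 has -5 in column 1 -> naive elimination stops; a row interchange (e.g. R1 <-> R2) would be required here.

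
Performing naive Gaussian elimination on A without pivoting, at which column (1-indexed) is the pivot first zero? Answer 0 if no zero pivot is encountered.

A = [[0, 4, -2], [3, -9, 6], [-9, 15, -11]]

Naive forward elimination:
Pivot entry (1,1) is zero but row 2 has 3 in column 1 -> naive elimination stops; a row interchange (e.g. R1 <-> R2) would be required here.

first zero-pivot column = 1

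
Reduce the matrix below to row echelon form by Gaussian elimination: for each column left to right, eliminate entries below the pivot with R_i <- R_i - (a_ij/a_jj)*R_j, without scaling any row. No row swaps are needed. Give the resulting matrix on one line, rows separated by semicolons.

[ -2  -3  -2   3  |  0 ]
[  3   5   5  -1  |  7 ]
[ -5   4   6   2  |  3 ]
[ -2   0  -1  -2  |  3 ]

Forward elimination:
R2 <- R2 - (-3/2)*R1:  [   0  1/2    2  7/2    7 ]
R3 <- R3 - (5/2)*R1:  [     0   23/2     11  -11/2      3 ]
R4 <- R4 - (1)*R1:  [  0   3   1  -5   3 ]
R3 <- R3 - (23)*R2:  [    0     0   -35   -86  -158 ]
R4 <- R4 - (6)*R2:  [   0    0  -11  -26  -39 ]
R4 <- R4 - (11/35)*R3:  [      0       0       0   36/35  373/35 ]
Row echelon form:
[ -2   -3   -2      3  |       0 ]
[  0  1/2    2    7/2  |       7 ]
[  0    0  -35    -86  |    -158 ]
[  0    0    0  36/35  |  373/35 ]

REF = [-2 -3 -2 3 0; 0 1/2 2 7/2 7; 0 0 -35 -86 -158; 0 0 0 36/35 373/35]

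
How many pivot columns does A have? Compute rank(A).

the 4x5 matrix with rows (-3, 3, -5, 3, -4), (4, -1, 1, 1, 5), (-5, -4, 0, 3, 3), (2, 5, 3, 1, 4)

Row reduction:
R2 <- R2 - (-4/3)*R1:  [     0      3  -17/3      5   -1/3 ]
R3 <- R3 - (5/3)*R1:  [    0    -9  25/3    -2  29/3 ]
R4 <- R4 - (-2/3)*R1:  [    0     7  -1/3     3   4/3 ]
R3 <- R3 - (-3)*R2:  [     0      0  -26/3     13   26/3 ]
R4 <- R4 - (7/3)*R2:  [     0      0  116/9  -26/3   19/9 ]
R4 <- R4 - (-58/39)*R3:  [    0     0     0  32/3    15 ]
Row echelon form:
[ -3  3     -5     3    -4 ]
[  0  3  -17/3     5  -1/3 ]
[  0  0  -26/3    13  26/3 ]
[  0  0      0  32/3    15 ]
Nonzero rows / pivot columns: 4

rank(A) = 4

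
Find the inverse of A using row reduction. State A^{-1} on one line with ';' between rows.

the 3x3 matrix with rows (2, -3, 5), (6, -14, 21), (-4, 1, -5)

Gauss-Jordan on [A | I]:
R1 <- (1/2)*R1:  [    1  -3/2   5/2  |   1/2     0     0 ]
R2 <- R2 - (6)*R1:  [  0  -5   6  |  -3   1   0 ]
R3 <- R3 - (-4)*R1:  [  0  -5   5  |   2   0   1 ]
R2 <- (1/-5)*R2:  [    0     1  -6/5  |   3/5  -1/5     0 ]
R1 <- R1 - (-3/2)*R2:  [     1      0   7/10  |    7/5  -3/10      0 ]
R3 <- R3 - (-5)*R2:  [  0   0  -1  |   5  -1   1 ]
R3 <- (1/-1)*R3:  [  0   0   1  |  -5   1  -1 ]
R1 <- R1 - (7/10)*R3:  [     1      0      0  |  49/10     -1   7/10 ]
R2 <- R2 - (-6/5)*R3:  [     0      1      0  |  -27/5      1   -6/5 ]
Right block of [I | A^{-1}] is the inverse:
[ 49/10  -1  7/10 ]
[ -27/5   1  -6/5 ]
[    -5   1    -1 ]

inverse = [49/10 -1 7/10; -27/5 1 -6/5; -5 1 -1]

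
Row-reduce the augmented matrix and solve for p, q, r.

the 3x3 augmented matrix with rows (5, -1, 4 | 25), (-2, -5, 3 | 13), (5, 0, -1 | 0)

(1, 0, 5)

Forward elimination on [A|b]:
R2 <- R2 - (-2/5)*R1:  [     0  -27/5   23/5     23 ]
R3 <- R3 - (1)*R1:  [   0    1   -5  -25 ]
R3 <- R3 - (-5/27)*R2:  [       0        0  -112/27  -560/27 ]
Row echelon form:
[ 5     -1        4  |       25 ]
[ 0  -27/5     23/5  |       23 ]
[ 0      0  -112/27  |  -560/27 ]
Back-substitution:
r = (-560/27) / (-112/27) = 5
q = (23 - (23/5)*(5)) / (-27/5) = 0
p = (25 - (-1)*(0) - (4)*(5)) / 5 = 1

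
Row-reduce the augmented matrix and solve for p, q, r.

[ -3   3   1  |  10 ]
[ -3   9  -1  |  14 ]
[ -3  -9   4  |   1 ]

Forward elimination on [A|b]:
R2 <- R2 - (1)*R1:  [  0   6  -2   4 ]
R3 <- R3 - (1)*R1:  [   0  -12    3   -9 ]
R3 <- R3 - (-2)*R2:  [  0   0  -1  -1 ]
Row echelon form:
[ -3  3   1  |  10 ]
[  0  6  -2  |   4 ]
[  0  0  -1  |  -1 ]
Back-substitution:
r = (-1) / -1 = 1
q = (4 - (-2)*(1)) / 6 = 1
p = (10 - (3)*(1) - (1)*(1)) / -3 = -2

(-2, 1, 1)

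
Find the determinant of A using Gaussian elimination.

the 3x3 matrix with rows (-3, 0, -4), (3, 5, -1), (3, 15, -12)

det(A) = 15

Forward elimination:
R2 <- R2 - (-1)*R1:  [  0   5  -5 ]
R3 <- R3 - (-1)*R1:  [   0   15  -16 ]
R3 <- R3 - (3)*R2:  [  0   0  -1 ]
Upper-triangular form:
[ -3  0  -4 ]
[  0  5  -5 ]
[  0  0  -1 ]
det(A) = (-1)^0 * (-3) * (5) * (-1) = 15  (0 row swaps -> sign +1)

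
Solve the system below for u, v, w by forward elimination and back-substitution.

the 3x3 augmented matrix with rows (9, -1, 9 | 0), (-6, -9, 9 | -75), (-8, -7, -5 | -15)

(5, 0, -5)

Forward elimination on [A|b]:
R2 <- R2 - (-2/3)*R1:  [     0  -29/3     15    -75 ]
R3 <- R3 - (-8/9)*R1:  [     0  -71/9      3    -15 ]
R3 <- R3 - (71/87)*R2:  [       0        0  -268/29  1340/29 ]
Row echelon form:
[ 9     -1        9  |        0 ]
[ 0  -29/3       15  |      -75 ]
[ 0      0  -268/29  |  1340/29 ]
Back-substitution:
w = (1340/29) / (-268/29) = -5
v = (-75 - (15)*(-5)) / (-29/3) = 0
u = (0 - (-1)*(0) - (9)*(-5)) / 9 = 5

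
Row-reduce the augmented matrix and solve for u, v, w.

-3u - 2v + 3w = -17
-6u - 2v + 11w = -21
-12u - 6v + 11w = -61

(4, 4, 1)

Forward elimination on [A|b]:
R2 <- R2 - (2)*R1:  [  0   2   5  13 ]
R3 <- R3 - (4)*R1:  [  0   2  -1   7 ]
R3 <- R3 - (1)*R2:  [  0   0  -6  -6 ]
Row echelon form:
[ -3  -2   3  |  -17 ]
[  0   2   5  |   13 ]
[  0   0  -6  |   -6 ]
Back-substitution:
w = (-6) / -6 = 1
v = (13 - (5)*(1)) / 2 = 4
u = (-17 - (-2)*(4) - (3)*(1)) / -3 = 4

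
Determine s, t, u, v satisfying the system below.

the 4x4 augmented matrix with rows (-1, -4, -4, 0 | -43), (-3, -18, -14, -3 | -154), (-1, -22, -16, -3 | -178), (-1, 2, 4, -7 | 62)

(3, 5, 5, -5)

Forward elimination on [A|b]:
R2 <- R2 - (3)*R1:  [   0   -6   -2   -3  -25 ]
R3 <- R3 - (1)*R1:  [    0   -18   -12    -3  -135 ]
R4 <- R4 - (1)*R1:  [   0    6    8   -7  105 ]
R3 <- R3 - (3)*R2:  [   0    0   -6    6  -60 ]
R4 <- R4 - (-1)*R2:  [   0    0    6  -10   80 ]
R4 <- R4 - (-1)*R3:  [  0   0   0  -4  20 ]
Row echelon form:
[ -1  -4  -4   0  |  -43 ]
[  0  -6  -2  -3  |  -25 ]
[  0   0  -6   6  |  -60 ]
[  0   0   0  -4  |   20 ]
Back-substitution:
v = (20) / -4 = -5
u = (-60 - (6)*(-5)) / -6 = 5
t = (-25 - (-2)*(5) - (-3)*(-5)) / -6 = 5
s = (-43 - (-4)*(5) - (-4)*(5)) / -1 = 3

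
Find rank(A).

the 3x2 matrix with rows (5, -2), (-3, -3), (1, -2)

Row reduction:
R2 <- R2 - (-3/5)*R1:  [     0  -21/5 ]
R3 <- R3 - (1/5)*R1:  [    0  -8/5 ]
R3 <- R3 - (8/21)*R2:  [ 0  0 ]
Row echelon form:
[ 5     -2 ]
[ 0  -21/5 ]
[ 0      0 ]
Nonzero rows / pivot columns: 2

rank(A) = 2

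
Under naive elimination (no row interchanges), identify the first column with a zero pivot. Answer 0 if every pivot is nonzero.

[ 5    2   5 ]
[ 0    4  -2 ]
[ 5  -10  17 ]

Naive forward elimination:
R3 <- R3 - (1)*R1:  [   0  -12   12 ]
R3 <- R3 - (-3)*R2:  [ 0  0  6 ]
All pivots nonzero; naive elimination completes without hitting a zero pivot.

first zero-pivot column = 0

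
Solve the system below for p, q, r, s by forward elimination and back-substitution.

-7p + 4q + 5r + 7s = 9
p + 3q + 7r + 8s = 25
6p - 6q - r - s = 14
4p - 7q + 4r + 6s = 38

(1, -2, 2, 2)

Forward elimination on [A|b]:
R2 <- R2 - (-1/7)*R1:  [     0   25/7   54/7      9  184/7 ]
R3 <- R3 - (-6/7)*R1:  [     0  -18/7   23/7      5  152/7 ]
R4 <- R4 - (-4/7)*R1:  [     0  -33/7   48/7     10  302/7 ]
R3 <- R3 - (-18/25)*R2:  [       0        0   221/25   287/25  1016/25 ]
R4 <- R4 - (-33/25)*R2:  [       0        0   426/25   547/25  1946/25 ]
R4 <- R4 - (426/221)*R3:  [        0         0         0   -55/221  -110/221 ]
Row echelon form:
[ -7     4       5        7  |         9 ]
[  0  25/7    54/7        9  |     184/7 ]
[  0     0  221/25   287/25  |   1016/25 ]
[  0     0       0  -55/221  |  -110/221 ]
Back-substitution:
s = (-110/221) / (-55/221) = 2
r = (1016/25 - (287/25)*(2)) / (221/25) = 2
q = (184/7 - (54/7)*(2) - (9)*(2)) / (25/7) = -2
p = (9 - (4)*(-2) - (5)*(2) - (7)*(2)) / -7 = 1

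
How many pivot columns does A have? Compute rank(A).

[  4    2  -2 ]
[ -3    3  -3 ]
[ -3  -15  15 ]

Row reduction:
R2 <- R2 - (-3/4)*R1:  [    0   9/2  -9/2 ]
R3 <- R3 - (-3/4)*R1:  [     0  -27/2   27/2 ]
R3 <- R3 - (-3)*R2:  [ 0  0  0 ]
Row echelon form:
[ 4    2    -2 ]
[ 0  9/2  -9/2 ]
[ 0    0     0 ]
Nonzero rows / pivot columns: 2

rank(A) = 2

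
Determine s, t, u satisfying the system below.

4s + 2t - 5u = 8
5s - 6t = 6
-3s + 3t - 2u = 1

(0, -1, -2)

Forward elimination on [A|b]:
R2 <- R2 - (5/4)*R1:  [     0  -17/2   25/4     -4 ]
R3 <- R3 - (-3/4)*R1:  [     0    9/2  -23/4      7 ]
R3 <- R3 - (-9/17)*R2:  [      0       0  -83/34   83/17 ]
Row echelon form:
[ 4      2      -5  |      8 ]
[ 0  -17/2    25/4  |     -4 ]
[ 0      0  -83/34  |  83/17 ]
Back-substitution:
u = (83/17) / (-83/34) = -2
t = (-4 - (25/4)*(-2)) / (-17/2) = -1
s = (8 - (2)*(-1) - (-5)*(-2)) / 4 = 0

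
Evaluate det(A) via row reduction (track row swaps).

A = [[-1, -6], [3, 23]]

Forward elimination:
R2 <- R2 - (-3)*R1:  [ 0  5 ]
Upper-triangular form:
[ -1  -6 ]
[  0   5 ]
det(A) = (-1)^0 * (-1) * (5) = -5  (0 row swaps -> sign +1)

det(A) = -5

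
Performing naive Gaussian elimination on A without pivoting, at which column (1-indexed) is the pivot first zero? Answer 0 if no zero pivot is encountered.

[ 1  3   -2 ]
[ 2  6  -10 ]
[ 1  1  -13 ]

first zero-pivot column = 2

Naive forward elimination:
R2 <- R2 - (2)*R1:  [  0   0  -6 ]
R3 <- R3 - (1)*R1:  [   0   -2  -11 ]
Matrix at this point:
[ 1   3   -2 ]
[ 0   0   -6 ]
[ 0  -2  -11 ]
Pivot entry (2,2) is zero but row 3 has -2 in column 2 -> naive elimination stops; a row interchange (e.g. R2 <-> R3) would be required here.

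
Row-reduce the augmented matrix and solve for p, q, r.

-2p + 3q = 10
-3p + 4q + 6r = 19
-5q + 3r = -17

Forward elimination on [A|b]:
R2 <- R2 - (3/2)*R1:  [    0  -1/2     6     4 ]
R3 <- R3 - (10)*R2:  [   0    0  -57  -57 ]
Row echelon form:
[ -2     3    0  |   10 ]
[  0  -1/2    6  |    4 ]
[  0     0  -57  |  -57 ]
Back-substitution:
r = (-57) / -57 = 1
q = (4 - (6)*(1)) / (-1/2) = 4
p = (10 - (3)*(4)) / -2 = 1

(1, 4, 1)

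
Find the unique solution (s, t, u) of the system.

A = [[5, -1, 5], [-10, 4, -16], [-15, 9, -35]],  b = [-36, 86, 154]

(-5, 1, -2)

Forward elimination on [A|b]:
R2 <- R2 - (-2)*R1:  [  0   2  -6  14 ]
R3 <- R3 - (-3)*R1:  [   0    6  -20   46 ]
R3 <- R3 - (3)*R2:  [  0   0  -2   4 ]
Row echelon form:
[ 5  -1   5  |  -36 ]
[ 0   2  -6  |   14 ]
[ 0   0  -2  |    4 ]
Back-substitution:
u = (4) / -2 = -2
t = (14 - (-6)*(-2)) / 2 = 1
s = (-36 - (-1)*(1) - (5)*(-2)) / 5 = -5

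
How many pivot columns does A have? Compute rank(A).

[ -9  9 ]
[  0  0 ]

Row reduction:
Row echelon form:
[ -9  9 ]
[  0  0 ]
Nonzero rows / pivot columns: 1

rank(A) = 1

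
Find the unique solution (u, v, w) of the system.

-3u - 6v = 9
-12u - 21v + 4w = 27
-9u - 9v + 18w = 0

Forward elimination on [A|b]:
R2 <- R2 - (4)*R1:  [  0   3   4  -9 ]
R3 <- R3 - (3)*R1:  [   0    9   18  -27 ]
R3 <- R3 - (3)*R2:  [ 0  0  6  0 ]
Row echelon form:
[ -3  -6  0  |   9 ]
[  0   3  4  |  -9 ]
[  0   0  6  |   0 ]
Back-substitution:
w = (0) / 6 = 0
v = (-9 - (4)*(0)) / 3 = -3
u = (9 - (-6)*(-3)) / -3 = 3

(3, -3, 0)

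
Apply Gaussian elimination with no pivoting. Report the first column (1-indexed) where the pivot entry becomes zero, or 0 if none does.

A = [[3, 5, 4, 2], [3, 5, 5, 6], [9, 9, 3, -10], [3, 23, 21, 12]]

first zero-pivot column = 2

Naive forward elimination:
R2 <- R2 - (1)*R1:  [ 0  0  1  4 ]
R3 <- R3 - (3)*R1:  [   0   -6   -9  -16 ]
R4 <- R4 - (1)*R1:  [  0  18  17  10 ]
Matrix at this point:
[ 3   5   4    2 ]
[ 0   0   1    4 ]
[ 0  -6  -9  -16 ]
[ 0  18  17   10 ]
Pivot entry (2,2) is zero but row 3 has -6 in column 2 -> naive elimination stops; a row interchange (e.g. R2 <-> R3) would be required here.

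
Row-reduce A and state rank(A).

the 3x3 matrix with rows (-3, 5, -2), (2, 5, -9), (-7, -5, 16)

rank(A) = 2

Row reduction:
R2 <- R2 - (-2/3)*R1:  [     0   25/3  -31/3 ]
R3 <- R3 - (7/3)*R1:  [     0  -50/3   62/3 ]
R3 <- R3 - (-2)*R2:  [ 0  0  0 ]
Row echelon form:
[ -3     5     -2 ]
[  0  25/3  -31/3 ]
[  0     0      0 ]
Nonzero rows / pivot columns: 2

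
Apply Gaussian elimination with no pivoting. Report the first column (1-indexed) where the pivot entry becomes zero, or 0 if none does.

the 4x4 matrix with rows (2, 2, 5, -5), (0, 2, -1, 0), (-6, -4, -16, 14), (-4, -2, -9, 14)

first zero-pivot column = 3

Naive forward elimination:
R3 <- R3 - (-3)*R1:  [  0   2  -1  -1 ]
R4 <- R4 - (-2)*R1:  [ 0  2  1  4 ]
R3 <- R3 - (1)*R2:  [  0   0   0  -1 ]
R4 <- R4 - (1)*R2:  [ 0  0  2  4 ]
Matrix at this point:
[ 2  2   5  -5 ]
[ 0  2  -1   0 ]
[ 0  0   0  -1 ]
[ 0  0   2   4 ]
Pivot entry (3,3) is zero but row 4 has 2 in column 3 -> naive elimination stops; a row interchange (e.g. R3 <-> R4) would be required here.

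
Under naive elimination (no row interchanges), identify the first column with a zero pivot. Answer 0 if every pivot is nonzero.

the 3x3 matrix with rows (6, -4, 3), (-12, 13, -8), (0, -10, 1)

first zero-pivot column = 0

Naive forward elimination:
R2 <- R2 - (-2)*R1:  [  0   5  -2 ]
R3 <- R3 - (-2)*R2:  [  0   0  -3 ]
All pivots nonzero; naive elimination completes without hitting a zero pivot.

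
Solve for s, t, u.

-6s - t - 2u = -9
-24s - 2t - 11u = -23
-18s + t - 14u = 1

(1, 5, -1)

Forward elimination on [A|b]:
R2 <- R2 - (4)*R1:  [  0   2  -3  13 ]
R3 <- R3 - (3)*R1:  [  0   4  -8  28 ]
R3 <- R3 - (2)*R2:  [  0   0  -2   2 ]
Row echelon form:
[ -6  -1  -2  |  -9 ]
[  0   2  -3  |  13 ]
[  0   0  -2  |   2 ]
Back-substitution:
u = (2) / -2 = -1
t = (13 - (-3)*(-1)) / 2 = 5
s = (-9 - (-1)*(5) - (-2)*(-1)) / -6 = 1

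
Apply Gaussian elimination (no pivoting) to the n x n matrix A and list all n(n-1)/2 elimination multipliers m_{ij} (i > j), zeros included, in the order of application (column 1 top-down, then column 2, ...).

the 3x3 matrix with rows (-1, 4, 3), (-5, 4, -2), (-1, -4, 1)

Forward elimination:
R2 <- R2 - (5)*R1:  [   0  -16  -17 ]
R3 <- R3 - (1)*R1:  [  0  -8  -2 ]
R3 <- R3 - (1/2)*R2:  [    0     0  13/2 ]
Multipliers (in order of application): m_{21} = 5, m_{31} = 1, m_{32} = 1/2

multipliers: 5, 1, 1/2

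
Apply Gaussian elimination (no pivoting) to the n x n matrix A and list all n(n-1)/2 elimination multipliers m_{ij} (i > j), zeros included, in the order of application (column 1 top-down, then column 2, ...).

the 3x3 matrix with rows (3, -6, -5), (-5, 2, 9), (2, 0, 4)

multipliers: -5/3, 2/3, -1/2

Forward elimination:
R2 <- R2 - (-5/3)*R1:  [   0   -8  2/3 ]
R3 <- R3 - (2/3)*R1:  [    0     4  22/3 ]
R3 <- R3 - (-1/2)*R2:  [    0     0  23/3 ]
Multipliers (in order of application): m_{21} = -5/3, m_{31} = 2/3, m_{32} = -1/2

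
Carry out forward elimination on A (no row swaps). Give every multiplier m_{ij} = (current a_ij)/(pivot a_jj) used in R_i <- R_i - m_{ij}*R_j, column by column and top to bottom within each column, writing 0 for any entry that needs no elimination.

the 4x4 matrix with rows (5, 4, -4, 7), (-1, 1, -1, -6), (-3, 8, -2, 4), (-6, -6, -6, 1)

multipliers: -1/5, -3/5, -6/5, 52/9, -2/3, -2

Forward elimination:
R2 <- R2 - (-1/5)*R1:  [     0    9/5   -9/5  -23/5 ]
R3 <- R3 - (-3/5)*R1:  [     0   52/5  -22/5   41/5 ]
R4 <- R4 - (-6/5)*R1:  [     0   -6/5  -54/5   47/5 ]
R3 <- R3 - (52/9)*R2:  [     0      0      6  313/9 ]
R4 <- R4 - (-2/3)*R2:  [    0     0   -12  19/3 ]
R4 <- R4 - (-2)*R3:  [     0      0      0  683/9 ]
Multipliers (in order of application): m_{21} = -1/5, m_{31} = -3/5, m_{41} = -6/5, m_{32} = 52/9, m_{42} = -2/3, m_{43} = -2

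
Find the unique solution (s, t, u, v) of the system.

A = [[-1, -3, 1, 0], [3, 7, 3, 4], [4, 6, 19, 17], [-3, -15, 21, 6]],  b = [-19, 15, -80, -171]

Forward elimination on [A|b]:
R2 <- R2 - (-3)*R1:  [   0   -2    6    4  -42 ]
R3 <- R3 - (-4)*R1:  [    0    -6    23    17  -156 ]
R4 <- R4 - (3)*R1:  [    0    -6    18     6  -114 ]
R3 <- R3 - (3)*R2:  [   0    0    5    5  -30 ]
R4 <- R4 - (3)*R2:  [  0   0   0  -6  12 ]
Row echelon form:
[ -1  -3  1   0  |  -19 ]
[  0  -2  6   4  |  -42 ]
[  0   0  5   5  |  -30 ]
[  0   0  0  -6  |   12 ]
Back-substitution:
v = (12) / -6 = -2
u = (-30 - (5)*(-2)) / 5 = -4
t = (-42 - (6)*(-4) - (4)*(-2)) / -2 = 5
s = (-19 - (-3)*(5) - (1)*(-4)) / -1 = 0

(0, 5, -4, -2)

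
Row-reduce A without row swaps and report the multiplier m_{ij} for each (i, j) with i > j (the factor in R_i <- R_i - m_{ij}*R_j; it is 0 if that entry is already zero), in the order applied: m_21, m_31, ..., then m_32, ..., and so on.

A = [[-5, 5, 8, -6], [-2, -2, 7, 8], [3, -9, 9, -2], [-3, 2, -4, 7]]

multipliers: 2/5, -3/5, 3/5, 3/2, 1/4, -65/54

Forward elimination:
R2 <- R2 - (2/5)*R1:  [    0    -4  19/5  52/5 ]
R3 <- R3 - (-3/5)*R1:  [     0     -6   69/5  -28/5 ]
R4 <- R4 - (3/5)*R1:  [     0     -1  -44/5   53/5 ]
R3 <- R3 - (3/2)*R2:  [      0       0   81/10  -106/5 ]
R4 <- R4 - (1/4)*R2:  [     0      0  -39/4      8 ]
R4 <- R4 - (-65/54)*R3:  [       0        0        0  -473/27 ]
Multipliers (in order of application): m_{21} = 2/5, m_{31} = -3/5, m_{41} = 3/5, m_{32} = 3/2, m_{42} = 1/4, m_{43} = -65/54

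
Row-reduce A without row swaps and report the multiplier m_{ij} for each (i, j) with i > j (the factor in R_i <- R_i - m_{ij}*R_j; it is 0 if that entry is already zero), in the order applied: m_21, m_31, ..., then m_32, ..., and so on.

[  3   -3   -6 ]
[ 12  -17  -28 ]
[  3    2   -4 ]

multipliers: 4, 1, -1

Forward elimination:
R2 <- R2 - (4)*R1:  [  0  -5  -4 ]
R3 <- R3 - (1)*R1:  [ 0  5  2 ]
R3 <- R3 - (-1)*R2:  [  0   0  -2 ]
Multipliers (in order of application): m_{21} = 4, m_{31} = 1, m_{32} = -1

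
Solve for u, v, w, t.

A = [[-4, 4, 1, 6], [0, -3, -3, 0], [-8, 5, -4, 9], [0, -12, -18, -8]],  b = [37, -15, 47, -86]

(-5, 2, 3, 1)

Forward elimination on [A|b]:
R3 <- R3 - (2)*R1:  [   0   -3   -6   -3  -27 ]
R3 <- R3 - (1)*R2:  [   0    0   -3   -3  -12 ]
R4 <- R4 - (4)*R2:  [   0    0   -6   -8  -26 ]
R4 <- R4 - (2)*R3:  [  0   0   0  -2  -2 ]
Row echelon form:
[ -4   4   1   6  |   37 ]
[  0  -3  -3   0  |  -15 ]
[  0   0  -3  -3  |  -12 ]
[  0   0   0  -2  |   -2 ]
Back-substitution:
t = (-2) / -2 = 1
w = (-12 - (-3)*(1)) / -3 = 3
v = (-15 - (-3)*(3)) / -3 = 2
u = (37 - (4)*(2) - (1)*(3) - (6)*(1)) / -4 = -5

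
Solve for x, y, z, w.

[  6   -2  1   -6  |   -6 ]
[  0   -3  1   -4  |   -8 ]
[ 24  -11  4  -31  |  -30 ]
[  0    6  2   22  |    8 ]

(0, 2, -2, 0)

Forward elimination on [A|b]:
R3 <- R3 - (4)*R1:  [  0  -3   0  -7  -6 ]
R3 <- R3 - (1)*R2:  [  0   0  -1  -3   2 ]
R4 <- R4 - (-2)*R2:  [  0   0   4  14  -8 ]
R4 <- R4 - (-4)*R3:  [ 0  0  0  2  0 ]
Row echelon form:
[ 6  -2   1  -6  |  -6 ]
[ 0  -3   1  -4  |  -8 ]
[ 0   0  -1  -3  |   2 ]
[ 0   0   0   2  |   0 ]
Back-substitution:
w = (0) / 2 = 0
z = (2 - (-3)*(0)) / -1 = -2
y = (-8 - (1)*(-2) - (-4)*(0)) / -3 = 2
x = (-6 - (-2)*(2) - (1)*(-2) - (-6)*(0)) / 6 = 0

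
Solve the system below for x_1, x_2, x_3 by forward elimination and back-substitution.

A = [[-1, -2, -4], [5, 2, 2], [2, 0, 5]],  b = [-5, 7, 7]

(1, 0, 1)

Forward elimination on [A|b]:
R2 <- R2 - (-5)*R1:  [   0   -8  -18  -18 ]
R3 <- R3 - (-2)*R1:  [  0  -4  -3  -3 ]
R3 <- R3 - (1/2)*R2:  [ 0  0  6  6 ]
Row echelon form:
[ -1  -2   -4  |   -5 ]
[  0  -8  -18  |  -18 ]
[  0   0    6  |    6 ]
Back-substitution:
x_3 = (6) / 6 = 1
x_2 = (-18 - (-18)*(1)) / -8 = 0
x_1 = (-5 - (-2)*(0) - (-4)*(1)) / -1 = 1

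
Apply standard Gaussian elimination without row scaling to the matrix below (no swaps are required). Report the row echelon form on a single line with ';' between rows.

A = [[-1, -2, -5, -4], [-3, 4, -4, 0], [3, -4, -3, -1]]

REF = [-1 -2 -5 -4; 0 10 11 12; 0 0 -7 -1]

Forward elimination:
R2 <- R2 - (3)*R1:  [  0  10  11  12 ]
R3 <- R3 - (-3)*R1:  [   0  -10  -18  -13 ]
R3 <- R3 - (-1)*R2:  [  0   0  -7  -1 ]
Row echelon form:
[ -1  -2  -5  -4 ]
[  0  10  11  12 ]
[  0   0  -7  -1 ]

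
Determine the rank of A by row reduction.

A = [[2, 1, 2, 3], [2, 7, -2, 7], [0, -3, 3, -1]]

rank(A) = 3

Row reduction:
R2 <- R2 - (1)*R1:  [  0   6  -4   4 ]
R3 <- R3 - (-1/2)*R2:  [ 0  0  1  1 ]
Row echelon form:
[ 2  1   2  3 ]
[ 0  6  -4  4 ]
[ 0  0   1  1 ]
Nonzero rows / pivot columns: 3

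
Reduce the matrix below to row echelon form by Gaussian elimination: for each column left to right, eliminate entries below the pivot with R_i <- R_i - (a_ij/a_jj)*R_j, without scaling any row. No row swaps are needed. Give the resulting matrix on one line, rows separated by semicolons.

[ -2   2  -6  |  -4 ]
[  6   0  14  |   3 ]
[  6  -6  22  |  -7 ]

REF = [-2 2 -6 -4; 0 6 -4 -9; 0 0 4 -19]

Forward elimination:
R2 <- R2 - (-3)*R1:  [  0   6  -4  -9 ]
R3 <- R3 - (-3)*R1:  [   0    0    4  -19 ]
Row echelon form:
[ -2  2  -6  |   -4 ]
[  0  6  -4  |   -9 ]
[  0  0   4  |  -19 ]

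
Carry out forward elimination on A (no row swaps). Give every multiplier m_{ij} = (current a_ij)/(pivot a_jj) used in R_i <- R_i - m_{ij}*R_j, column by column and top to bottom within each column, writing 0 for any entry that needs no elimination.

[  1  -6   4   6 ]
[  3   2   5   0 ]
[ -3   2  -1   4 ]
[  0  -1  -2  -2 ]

Forward elimination:
R2 <- R2 - (3)*R1:  [   0   20   -7  -18 ]
R3 <- R3 - (-3)*R1:  [   0  -16   11   22 ]
R4: entry in column 1 is already 0 -> m_{41} = 0 (no row operation needed)
R3 <- R3 - (-4/5)*R2:  [    0     0  27/5  38/5 ]
R4 <- R4 - (-1/20)*R2:  [      0       0  -47/20  -29/10 ]
R4 <- R4 - (-47/108)*R3:  [     0      0      0  11/27 ]
Multipliers (in order of application): m_{21} = 3, m_{31} = -3, m_{41} = 0, m_{32} = -4/5, m_{42} = -1/20, m_{43} = -47/108

multipliers: 3, -3, 0, -4/5, -1/20, -47/108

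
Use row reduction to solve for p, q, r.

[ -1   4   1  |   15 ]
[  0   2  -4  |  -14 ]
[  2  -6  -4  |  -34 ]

Forward elimination on [A|b]:
R3 <- R3 - (-2)*R1:  [  0   2  -2  -4 ]
R3 <- R3 - (1)*R2:  [  0   0   2  10 ]
Row echelon form:
[ -1  4   1  |   15 ]
[  0  2  -4  |  -14 ]
[  0  0   2  |   10 ]
Back-substitution:
r = (10) / 2 = 5
q = (-14 - (-4)*(5)) / 2 = 3
p = (15 - (4)*(3) - (1)*(5)) / -1 = 2

(2, 3, 5)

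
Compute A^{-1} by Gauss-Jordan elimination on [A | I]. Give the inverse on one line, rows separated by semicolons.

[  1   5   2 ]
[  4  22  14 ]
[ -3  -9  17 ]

inverse = [50 -103/10 13/5; -11 23/10 -3/5; 3 -3/5 1/5]

Gauss-Jordan on [A | I]:
R2 <- R2 - (4)*R1:  [  0   2   6  |  -4   1   0 ]
R3 <- R3 - (-3)*R1:  [  0   6  23  |   3   0   1 ]
R2 <- (1/2)*R2:  [   0    1    3  |   -2  1/2    0 ]
R1 <- R1 - (5)*R2:  [    1     0   -13  |    11  -5/2     0 ]
R3 <- R3 - (6)*R2:  [  0   0   5  |  15  -3   1 ]
R3 <- (1/5)*R3:  [    0     0     1  |     3  -3/5   1/5 ]
R1 <- R1 - (-13)*R3:  [       1        0        0  |       50  -103/10     13/5 ]
R2 <- R2 - (3)*R3:  [     0      1      0  |    -11  23/10   -3/5 ]
Right block of [I | A^{-1}] is the inverse:
[  50  -103/10  13/5 ]
[ -11    23/10  -3/5 ]
[   3     -3/5   1/5 ]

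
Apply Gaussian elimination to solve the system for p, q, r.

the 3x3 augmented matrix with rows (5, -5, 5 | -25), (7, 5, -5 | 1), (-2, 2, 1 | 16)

Forward elimination on [A|b]:
R2 <- R2 - (7/5)*R1:  [   0   12  -12   36 ]
R3 <- R3 - (-2/5)*R1:  [ 0  0  3  6 ]
Row echelon form:
[ 5  -5    5  |  -25 ]
[ 0  12  -12  |   36 ]
[ 0   0    3  |    6 ]
Back-substitution:
r = (6) / 3 = 2
q = (36 - (-12)*(2)) / 12 = 5
p = (-25 - (-5)*(5) - (5)*(2)) / 5 = -2

(-2, 5, 2)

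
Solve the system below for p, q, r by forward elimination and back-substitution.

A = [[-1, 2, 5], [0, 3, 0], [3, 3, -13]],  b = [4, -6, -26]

Forward elimination on [A|b]:
R3 <- R3 - (-3)*R1:  [   0    9    2  -14 ]
R3 <- R3 - (3)*R2:  [ 0  0  2  4 ]
Row echelon form:
[ -1  2  5  |   4 ]
[  0  3  0  |  -6 ]
[  0  0  2  |   4 ]
Back-substitution:
r = (4) / 2 = 2
q = (-6) / 3 = -2
p = (4 - (2)*(-2) - (5)*(2)) / -1 = 2

(2, -2, 2)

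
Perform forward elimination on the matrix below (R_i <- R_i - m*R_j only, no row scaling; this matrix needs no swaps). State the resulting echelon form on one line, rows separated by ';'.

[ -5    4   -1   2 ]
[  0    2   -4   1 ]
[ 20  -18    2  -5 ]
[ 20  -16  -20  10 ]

REF = [-5 4 -1 2; 0 2 -4 1; 0 0 -6 4; 0 0 0 2]

Forward elimination:
R3 <- R3 - (-4)*R1:  [  0  -2  -2   3 ]
R4 <- R4 - (-4)*R1:  [   0    0  -24   18 ]
R3 <- R3 - (-1)*R2:  [  0   0  -6   4 ]
R4 <- R4 - (4)*R3:  [ 0  0  0  2 ]
Row echelon form:
[ -5  4  -1  2 ]
[  0  2  -4  1 ]
[  0  0  -6  4 ]
[  0  0   0  2 ]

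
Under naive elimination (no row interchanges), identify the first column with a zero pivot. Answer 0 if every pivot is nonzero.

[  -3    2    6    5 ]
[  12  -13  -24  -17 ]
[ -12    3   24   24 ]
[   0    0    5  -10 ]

first zero-pivot column = 3

Naive forward elimination:
R2 <- R2 - (-4)*R1:  [  0  -5   0   3 ]
R3 <- R3 - (4)*R1:  [  0  -5   0   4 ]
R3 <- R3 - (1)*R2:  [ 0  0  0  1 ]
Matrix at this point:
[ -3   2  6    5 ]
[  0  -5  0    3 ]
[  0   0  0    1 ]
[  0   0  5  -10 ]
Pivot entry (3,3) is zero but row 4 has 5 in column 3 -> naive elimination stops; a row interchange (e.g. R3 <-> R4) would be required here.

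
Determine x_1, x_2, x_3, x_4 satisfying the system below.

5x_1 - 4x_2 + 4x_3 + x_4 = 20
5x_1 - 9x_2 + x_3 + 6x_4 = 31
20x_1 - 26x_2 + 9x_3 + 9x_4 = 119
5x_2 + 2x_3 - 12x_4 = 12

(3, -4, -2, -3)

Forward elimination on [A|b]:
R2 <- R2 - (1)*R1:  [  0  -5  -3   5  11 ]
R3 <- R3 - (4)*R1:  [   0  -10   -7    5   39 ]
R3 <- R3 - (2)*R2:  [  0   0  -1  -5  17 ]
R4 <- R4 - (-1)*R2:  [  0   0  -1  -7  23 ]
R4 <- R4 - (1)*R3:  [  0   0   0  -2   6 ]
Row echelon form:
[ 5  -4   4   1  |  20 ]
[ 0  -5  -3   5  |  11 ]
[ 0   0  -1  -5  |  17 ]
[ 0   0   0  -2  |   6 ]
Back-substitution:
x_4 = (6) / -2 = -3
x_3 = (17 - (-5)*(-3)) / -1 = -2
x_2 = (11 - (-3)*(-2) - (5)*(-3)) / -5 = -4
x_1 = (20 - (-4)*(-4) - (4)*(-2) - (1)*(-3)) / 5 = 3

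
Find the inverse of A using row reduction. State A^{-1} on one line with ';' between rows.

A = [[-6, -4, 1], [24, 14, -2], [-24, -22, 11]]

inverse = [55/6 11/6 -1/2; -18 -7/2 1; -16 -3 1]

Gauss-Jordan on [A | I]:
R1 <- (1/-6)*R1:  [    1   2/3  -1/6  |  -1/6     0     0 ]
R2 <- R2 - (24)*R1:  [  0  -2   2  |   4   1   0 ]
R3 <- R3 - (-24)*R1:  [  0  -6   7  |  -4   0   1 ]
R2 <- (1/-2)*R2:  [    0     1    -1  |    -2  -1/2     0 ]
R1 <- R1 - (2/3)*R2:  [   1    0  1/2  |  7/6  1/3    0 ]
R3 <- R3 - (-6)*R2:  [   0    0    1  |  -16   -3    1 ]
R1 <- R1 - (1/2)*R3:  [    1     0     0  |  55/6  11/6  -1/2 ]
R2 <- R2 - (-1)*R3:  [    0     1     0  |   -18  -7/2     1 ]
Right block of [I | A^{-1}] is the inverse:
[ 55/6  11/6  -1/2 ]
[  -18  -7/2     1 ]
[  -16    -3     1 ]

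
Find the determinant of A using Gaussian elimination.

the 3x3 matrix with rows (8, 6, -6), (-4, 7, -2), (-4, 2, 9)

Forward elimination:
R2 <- R2 - (-1/2)*R1:  [  0  10  -5 ]
R3 <- R3 - (-1/2)*R1:  [ 0  5  6 ]
R3 <- R3 - (1/2)*R2:  [    0     0  17/2 ]
Upper-triangular form:
[ 8   6    -6 ]
[ 0  10    -5 ]
[ 0   0  17/2 ]
det(A) = (-1)^0 * (8) * (10) * (17/2) = 680  (0 row swaps -> sign +1)

det(A) = 680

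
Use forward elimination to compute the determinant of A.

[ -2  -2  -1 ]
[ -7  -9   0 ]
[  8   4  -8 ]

Forward elimination:
R2 <- R2 - (7/2)*R1:  [   0   -2  7/2 ]
R3 <- R3 - (-4)*R1:  [   0   -4  -12 ]
R3 <- R3 - (2)*R2:  [   0    0  -19 ]
Upper-triangular form:
[ -2  -2   -1 ]
[  0  -2  7/2 ]
[  0   0  -19 ]
det(A) = (-1)^0 * (-2) * (-2) * (-19) = -76  (0 row swaps -> sign +1)

det(A) = -76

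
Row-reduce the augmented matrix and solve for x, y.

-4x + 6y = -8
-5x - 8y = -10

Forward elimination on [A|b]:
R2 <- R2 - (5/4)*R1:  [     0  -31/2      0 ]
Row echelon form:
[ -4      6  |  -8 ]
[  0  -31/2  |   0 ]
Back-substitution:
y = (0) / (-31/2) = 0
x = (-8 - (6)*(0)) / -4 = 2

(2, 0)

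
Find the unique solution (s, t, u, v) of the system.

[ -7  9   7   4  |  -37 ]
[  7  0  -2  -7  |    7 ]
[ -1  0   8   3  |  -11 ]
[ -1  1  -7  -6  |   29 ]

(-4, -5, 0, -5)

Forward elimination on [A|b]:
R2 <- R2 - (-1)*R1:  [   0    9    5   -3  -30 ]
R3 <- R3 - (1/7)*R1:  [     0   -9/7      7   17/7  -40/7 ]
R4 <- R4 - (1/7)*R1:  [     0   -2/7     -8  -46/7  240/7 ]
R3 <- R3 - (-1/7)*R2:  [    0     0  54/7     2   -10 ]
R4 <- R4 - (-2/63)*R2:  [       0        0  -494/63    -20/3    100/3 ]
R4 <- R4 - (-247/243)*R3:  [         0          0          0  -1126/243   5630/243 ]
Row echelon form:
[ -7  9     7          4  |       -37 ]
[  0  9     5         -3  |       -30 ]
[  0  0  54/7          2  |       -10 ]
[  0  0     0  -1126/243  |  5630/243 ]
Back-substitution:
v = (5630/243) / (-1126/243) = -5
u = (-10 - (2)*(-5)) / (54/7) = 0
t = (-30 - (5)*(0) - (-3)*(-5)) / 9 = -5
s = (-37 - (9)*(-5) - (7)*(0) - (4)*(-5)) / -7 = -4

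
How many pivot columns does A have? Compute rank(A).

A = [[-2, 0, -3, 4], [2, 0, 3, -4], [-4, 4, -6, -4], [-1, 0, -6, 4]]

rank(A) = 3

Row reduction:
R2 <- R2 - (-1)*R1:  [ 0  0  0  0 ]
R3 <- R3 - (2)*R1:  [   0    4    0  -12 ]
R4 <- R4 - (1/2)*R1:  [    0     0  -9/2     2 ]
R2 <-> R3   (pivot in column 2 was zero)
[ -2  0    -3    4 ]
[  0  4     0  -12 ]
[  0  0     0    0 ]
[  0  0  -9/2    2 ]
R3 <-> R4   (pivot in column 3 was zero)
[ -2  0    -3    4 ]
[  0  4     0  -12 ]
[  0  0  -9/2    2 ]
[  0  0     0    0 ]
Row echelon form:
[ -2  0    -3    4 ]
[  0  4     0  -12 ]
[  0  0  -9/2    2 ]
[  0  0     0    0 ]
Nonzero rows / pivot columns: 3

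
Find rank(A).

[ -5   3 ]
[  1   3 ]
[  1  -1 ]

rank(A) = 2

Row reduction:
R2 <- R2 - (-1/5)*R1:  [    0  18/5 ]
R3 <- R3 - (-1/5)*R1:  [    0  -2/5 ]
R3 <- R3 - (-1/9)*R2:  [ 0  0 ]
Row echelon form:
[ -5     3 ]
[  0  18/5 ]
[  0     0 ]
Nonzero rows / pivot columns: 2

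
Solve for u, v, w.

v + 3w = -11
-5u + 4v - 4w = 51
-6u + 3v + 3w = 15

Forward elimination on [A|b]:
R1 <-> R2   (pivot in column 1 was zero)
[ -5  4  -4   51 ]
[  0  1   3  -11 ]
[ -6  3   3   15 ]
R3 <- R3 - (6/5)*R1:  [      0    -9/5    39/5  -231/5 ]
R3 <- R3 - (-9/5)*R2:  [    0     0  66/5   -66 ]
Row echelon form:
[ -5  4    -4  |   51 ]
[  0  1     3  |  -11 ]
[  0  0  66/5  |  -66 ]
Back-substitution:
w = (-66) / (66/5) = -5
v = (-11 - (3)*(-5)) / 1 = 4
u = (51 - (4)*(4) - (-4)*(-5)) / -5 = -3

(-3, 4, -5)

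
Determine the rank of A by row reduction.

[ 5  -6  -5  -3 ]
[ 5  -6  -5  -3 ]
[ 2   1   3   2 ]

rank(A) = 2

Row reduction:
R2 <- R2 - (1)*R1:  [ 0  0  0  0 ]
R3 <- R3 - (2/5)*R1:  [    0  17/5     5  16/5 ]
R2 <-> R3   (pivot in column 2 was zero)
[ 5    -6  -5    -3 ]
[ 0  17/5   5  16/5 ]
[ 0     0   0     0 ]
Row echelon form:
[ 5    -6  -5    -3 ]
[ 0  17/5   5  16/5 ]
[ 0     0   0     0 ]
Nonzero rows / pivot columns: 2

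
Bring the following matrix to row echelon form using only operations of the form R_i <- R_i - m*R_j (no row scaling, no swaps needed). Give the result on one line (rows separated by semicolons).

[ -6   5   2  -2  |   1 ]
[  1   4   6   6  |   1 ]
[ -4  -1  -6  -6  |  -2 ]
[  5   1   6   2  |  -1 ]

Forward elimination:
R2 <- R2 - (-1/6)*R1:  [    0  29/6  19/3  17/3   7/6 ]
R3 <- R3 - (2/3)*R1:  [     0  -13/3  -22/3  -14/3   -8/3 ]
R4 <- R4 - (-5/6)*R1:  [    0  31/6  23/3   1/3  -1/6 ]
R3 <- R3 - (-26/29)*R2:  [      0       0  -48/29   12/29  -47/29 ]
R4 <- R4 - (31/29)*R2:  [       0        0    26/29  -166/29   -41/29 ]
R4 <- R4 - (-13/24)*R3:  [      0       0       0   -11/2  -55/24 ]
Row echelon form:
[ -6     5       2     -2  |       1 ]
[  0  29/6    19/3   17/3  |     7/6 ]
[  0     0  -48/29  12/29  |  -47/29 ]
[  0     0       0  -11/2  |  -55/24 ]

REF = [-6 5 2 -2 1; 0 29/6 19/3 17/3 7/6; 0 0 -48/29 12/29 -47/29; 0 0 0 -11/2 -55/24]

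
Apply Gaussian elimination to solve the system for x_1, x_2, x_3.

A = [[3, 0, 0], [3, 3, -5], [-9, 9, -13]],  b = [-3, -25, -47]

(-1, 1, 5)

Forward elimination on [A|b]:
R2 <- R2 - (1)*R1:  [   0    3   -5  -22 ]
R3 <- R3 - (-3)*R1:  [   0    9  -13  -56 ]
R3 <- R3 - (3)*R2:  [  0   0   2  10 ]
Row echelon form:
[ 3  0   0  |   -3 ]
[ 0  3  -5  |  -22 ]
[ 0  0   2  |   10 ]
Back-substitution:
x_3 = (10) / 2 = 5
x_2 = (-22 - (-5)*(5)) / 3 = 1
x_1 = (-3) / 3 = -1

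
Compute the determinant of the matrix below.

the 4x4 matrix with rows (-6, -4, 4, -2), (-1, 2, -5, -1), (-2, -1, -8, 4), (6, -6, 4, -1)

det(A) = -1766

Forward elimination:
R2 <- R2 - (1/6)*R1:  [     0    8/3  -17/3   -2/3 ]
R3 <- R3 - (1/3)*R1:  [     0    1/3  -28/3   14/3 ]
R4 <- R4 - (-1)*R1:  [   0  -10    8   -3 ]
R3 <- R3 - (1/8)*R2:  [     0      0  -69/8   19/4 ]
R4 <- R4 - (-15/4)*R2:  [     0      0  -53/4  -11/2 ]
R4 <- R4 - (106/69)*R3:  [       0        0        0  -883/69 ]
Upper-triangular form:
[ -6   -4      4       -2 ]
[  0  8/3  -17/3     -2/3 ]
[  0    0  -69/8     19/4 ]
[  0    0      0  -883/69 ]
det(A) = (-1)^0 * (-6) * (8/3) * (-69/8) * (-883/69) = -1766  (0 row swaps -> sign +1)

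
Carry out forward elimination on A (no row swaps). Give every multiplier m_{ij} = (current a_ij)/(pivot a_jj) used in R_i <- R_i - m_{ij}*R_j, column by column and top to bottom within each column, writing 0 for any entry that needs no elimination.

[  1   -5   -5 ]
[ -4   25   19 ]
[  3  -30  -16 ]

multipliers: -4, 3, -3

Forward elimination:
R2 <- R2 - (-4)*R1:  [  0   5  -1 ]
R3 <- R3 - (3)*R1:  [   0  -15   -1 ]
R3 <- R3 - (-3)*R2:  [  0   0  -4 ]
Multipliers (in order of application): m_{21} = -4, m_{31} = 3, m_{32} = -3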